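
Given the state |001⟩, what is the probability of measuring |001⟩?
1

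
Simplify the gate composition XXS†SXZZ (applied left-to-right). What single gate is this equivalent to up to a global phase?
X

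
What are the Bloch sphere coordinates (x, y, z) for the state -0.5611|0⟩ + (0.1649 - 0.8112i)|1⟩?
(-0.1851, 0.9103, -0.3704)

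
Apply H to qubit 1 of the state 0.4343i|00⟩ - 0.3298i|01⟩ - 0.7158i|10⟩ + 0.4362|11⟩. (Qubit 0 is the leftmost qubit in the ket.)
0.07389i|00⟩ + 0.5403i|01⟩ + (0.3084 - 0.5061i)|10⟩ + (-0.3084 - 0.5061i)|11⟩

H on qubit 1 mixes each pair of kets that differ only in qubit 1: amplitudes (a, b) of (|…0…⟩, |…1…⟩) become ((a + b)/√2, (a − b)/√2). Kets absent from the input have amplitude 0.
(|00⟩, |01⟩): (a, b) = (0.4343i, -0.3298i) → (0.07389i, 0.5403i)
(|10⟩, |11⟩): (a, b) = (-0.7158i, 0.4362) → ((0.3084 - 0.5061i), (-0.3084 - 0.5061i))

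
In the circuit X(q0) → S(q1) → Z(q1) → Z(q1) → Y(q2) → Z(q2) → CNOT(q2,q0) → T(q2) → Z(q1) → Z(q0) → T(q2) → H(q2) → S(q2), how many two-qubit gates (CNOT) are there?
1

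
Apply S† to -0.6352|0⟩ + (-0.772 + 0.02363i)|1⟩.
-0.6352|0⟩ + (0.02363 + 0.772i)|1⟩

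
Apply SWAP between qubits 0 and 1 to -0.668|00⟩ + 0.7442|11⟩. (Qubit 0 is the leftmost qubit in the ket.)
-0.668|00⟩ + 0.7442|11⟩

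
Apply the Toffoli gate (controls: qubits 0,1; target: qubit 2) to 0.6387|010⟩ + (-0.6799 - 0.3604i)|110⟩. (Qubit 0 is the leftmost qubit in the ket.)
0.6387|010⟩ + (-0.6799 - 0.3604i)|111⟩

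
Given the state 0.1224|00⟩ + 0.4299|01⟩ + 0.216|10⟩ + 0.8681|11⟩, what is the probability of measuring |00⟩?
0.01498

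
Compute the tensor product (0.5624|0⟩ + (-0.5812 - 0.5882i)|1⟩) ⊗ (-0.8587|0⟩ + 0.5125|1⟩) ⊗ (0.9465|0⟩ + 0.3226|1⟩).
-0.4571|000⟩ - 0.1558|001⟩ + 0.2728|010⟩ + 0.09298|011⟩ + (0.4724 + 0.4781i)|100⟩ + (0.161 + 0.1629i)|101⟩ + (-0.2819 - 0.2853i)|110⟩ + (-0.09609 - 0.09725i)|111⟩

amp(|b₁b₂…⟩) = product of the factor amplitudes for bits b₁, b₂, …; only kets whose every factor amplitude is nonzero survive.
|000⟩: (0.5624)(-0.8587)(0.9465) = -0.4571
|001⟩: (0.5624)(-0.8587)(0.3226) = -0.1558
|010⟩: (0.5624)(0.5125)(0.9465) = 0.2728
|011⟩: (0.5624)(0.5125)(0.3226) = 0.09298
|100⟩: (-0.5812 - 0.5882i)(-0.8587)(0.9465) = (0.4724 + 0.4781i)
|101⟩: (-0.5812 - 0.5882i)(-0.8587)(0.3226) = (0.161 + 0.1629i)
|110⟩: (-0.5812 - 0.5882i)(0.5125)(0.9465) = (-0.2819 - 0.2853i)
|111⟩: (-0.5812 - 0.5882i)(0.5125)(0.3226) = (-0.09609 - 0.09725i)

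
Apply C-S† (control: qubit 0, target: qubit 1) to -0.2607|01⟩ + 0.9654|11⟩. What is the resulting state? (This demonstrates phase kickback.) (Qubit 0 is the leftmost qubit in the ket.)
-0.2607|01⟩ - 0.9654i|11⟩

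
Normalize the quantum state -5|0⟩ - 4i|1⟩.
-0.7809|0⟩ - 0.6247i|1⟩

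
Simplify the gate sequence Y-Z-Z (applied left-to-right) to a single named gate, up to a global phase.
Y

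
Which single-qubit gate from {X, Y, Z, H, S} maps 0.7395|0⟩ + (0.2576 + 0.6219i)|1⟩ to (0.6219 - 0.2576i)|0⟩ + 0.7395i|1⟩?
Y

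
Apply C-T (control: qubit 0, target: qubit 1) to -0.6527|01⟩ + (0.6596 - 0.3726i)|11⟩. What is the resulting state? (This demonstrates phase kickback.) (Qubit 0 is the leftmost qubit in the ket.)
-0.6527|01⟩ + (0.7299 + 0.2029i)|11⟩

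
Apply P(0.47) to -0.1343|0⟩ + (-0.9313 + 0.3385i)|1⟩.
-0.1343|0⟩ + (-0.9836 - 0.12i)|1⟩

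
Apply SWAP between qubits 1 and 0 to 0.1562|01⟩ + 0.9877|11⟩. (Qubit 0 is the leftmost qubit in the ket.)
0.1562|10⟩ + 0.9877|11⟩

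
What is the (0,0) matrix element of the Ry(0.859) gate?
0.9092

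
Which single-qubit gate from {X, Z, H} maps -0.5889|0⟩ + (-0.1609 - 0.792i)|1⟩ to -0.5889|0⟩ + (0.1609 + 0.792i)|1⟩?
Z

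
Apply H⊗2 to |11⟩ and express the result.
1/2|00⟩ - 1/2|01⟩ - 1/2|10⟩ + 1/2|11⟩

H⊗2 gives amp(|y⟩) = (1/2) Σ_x (−1)^(x·y) amp(|x⟩), where x·y is the number of positions in which both x and y have a 1.
|00⟩: (1)/2 = 1/2
|01⟩: (-1)/2 = -1/2
|10⟩: (-1)/2 = -1/2
|11⟩: (1)/2 = 1/2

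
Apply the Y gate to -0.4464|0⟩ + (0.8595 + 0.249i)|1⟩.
(0.249 - 0.8595i)|0⟩ - 0.4464i|1⟩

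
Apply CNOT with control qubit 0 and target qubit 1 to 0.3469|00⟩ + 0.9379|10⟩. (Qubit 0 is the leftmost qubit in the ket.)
0.3469|00⟩ + 0.9379|11⟩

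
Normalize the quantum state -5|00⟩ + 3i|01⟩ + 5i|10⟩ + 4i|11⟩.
-1/√3|00⟩ + 0.3464i|01⟩ + (1/√3)i|10⟩ + 0.4619i|11⟩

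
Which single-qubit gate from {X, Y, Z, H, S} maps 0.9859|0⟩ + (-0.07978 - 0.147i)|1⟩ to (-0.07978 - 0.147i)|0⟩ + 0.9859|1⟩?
X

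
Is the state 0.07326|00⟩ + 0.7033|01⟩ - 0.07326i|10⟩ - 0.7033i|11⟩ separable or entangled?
Separable

Writing the state as a|00⟩ + b|01⟩ + c|10⟩ + d|11⟩, it is a product state iff ad − bc = 0.
Here (a, b, c, d) = (0.07326, 0.7033, -0.07326i, -0.7033i): ad − bc = (0.07326)(-0.7033i) − (0.7033)(-0.07326i) = 0, so the state is separable.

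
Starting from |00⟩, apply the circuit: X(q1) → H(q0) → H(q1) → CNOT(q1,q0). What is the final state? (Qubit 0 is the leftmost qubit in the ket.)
1/2|00⟩ - 1/2|01⟩ + 1/2|10⟩ - 1/2|11⟩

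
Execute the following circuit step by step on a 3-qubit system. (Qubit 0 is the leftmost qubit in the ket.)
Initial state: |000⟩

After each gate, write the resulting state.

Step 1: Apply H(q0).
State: 1/√2|000⟩ + 1/√2|100⟩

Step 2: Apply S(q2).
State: 1/√2|000⟩ + 1/√2|100⟩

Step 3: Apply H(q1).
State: 1/2|000⟩ + 1/2|010⟩ + 1/2|100⟩ + 1/2|110⟩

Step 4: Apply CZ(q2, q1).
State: 1/2|000⟩ + 1/2|010⟩ + 1/2|100⟩ + 1/2|110⟩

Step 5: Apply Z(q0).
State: 1/2|000⟩ + 1/2|010⟩ - 1/2|100⟩ - 1/2|110⟩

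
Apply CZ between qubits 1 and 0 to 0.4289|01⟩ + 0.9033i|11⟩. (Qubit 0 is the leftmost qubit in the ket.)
0.4289|01⟩ - 0.9033i|11⟩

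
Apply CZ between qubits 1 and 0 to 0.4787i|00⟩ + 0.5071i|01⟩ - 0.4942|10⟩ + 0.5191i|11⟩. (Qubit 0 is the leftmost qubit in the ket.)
0.4787i|00⟩ + 0.5071i|01⟩ - 0.4942|10⟩ - 0.5191i|11⟩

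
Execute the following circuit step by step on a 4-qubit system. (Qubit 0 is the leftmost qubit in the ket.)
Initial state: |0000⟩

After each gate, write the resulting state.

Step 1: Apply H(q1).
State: 1/√2|0000⟩ + 1/√2|0100⟩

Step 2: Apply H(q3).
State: 1/2|0000⟩ + 1/2|0001⟩ + 1/2|0100⟩ + 1/2|0101⟩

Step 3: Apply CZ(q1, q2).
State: 1/2|0000⟩ + 1/2|0001⟩ + 1/2|0100⟩ + 1/2|0101⟩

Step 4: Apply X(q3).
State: 1/2|0000⟩ + 1/2|0001⟩ + 1/2|0100⟩ + 1/2|0101⟩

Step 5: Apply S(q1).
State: 1/2|0000⟩ + 1/2|0001⟩ + (1/2)i|0100⟩ + (1/2)i|0101⟩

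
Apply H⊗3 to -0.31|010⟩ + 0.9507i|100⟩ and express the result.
(-0.1096 + 0.3361i)|000⟩ + (-0.1096 + 0.3361i)|001⟩ + (0.1096 + 0.3361i)|010⟩ + (0.1096 + 0.3361i)|011⟩ + (-0.1096 - 0.3361i)|100⟩ + (-0.1096 - 0.3361i)|101⟩ + (0.1096 - 0.3361i)|110⟩ + (0.1096 - 0.3361i)|111⟩

H⊗3 gives amp(|y⟩) = (1/2√2) Σ_x (−1)^(x·y) amp(|x⟩), where x·y is the number of positions in which both x and y have a 1.
|000⟩: (-0.31 + 0.9507i)/(2√2) = (-0.1096 + 0.3361i)
|001⟩: (-0.31 + 0.9507i)/(2√2) = (-0.1096 + 0.3361i)
|010⟩: (0.31 + 0.9507i)/(2√2) = (0.1096 + 0.3361i)
|011⟩: (0.31 + 0.9507i)/(2√2) = (0.1096 + 0.3361i)
|100⟩: (-0.31 - 0.9507i)/(2√2) = (-0.1096 - 0.3361i)
|101⟩: (-0.31 - 0.9507i)/(2√2) = (-0.1096 - 0.3361i)
|110⟩: (0.31 - 0.9507i)/(2√2) = (0.1096 - 0.3361i)
|111⟩: (0.31 - 0.9507i)/(2√2) = (0.1096 - 0.3361i)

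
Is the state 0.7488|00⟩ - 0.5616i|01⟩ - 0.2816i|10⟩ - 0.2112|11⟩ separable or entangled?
Separable

Writing the state as a|00⟩ + b|01⟩ + c|10⟩ + d|11⟩, it is a product state iff ad − bc = 0.
Here (a, b, c, d) = (0.7488, -0.5616i, -0.2816i, -0.2112): ad − bc = (0.7488)(-0.2112) − (-0.5616i)(-0.2816i) = 0, so the state is separable.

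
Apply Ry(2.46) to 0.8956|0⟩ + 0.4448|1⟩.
-0.1199|0⟩ + 0.9928|1⟩

Ry(2.46) = [[cos(θ/2), −sin(θ/2)], [sin(θ/2), cos(θ/2)]]; θ = 2.46, cos(θ/2) ≈ 0.334238, sin(θ/2) ≈ 0.942489.
With a = amp(|0⟩) = 0.8956 and b = amp(|1⟩) = 0.4448:
new amp(|0⟩) = (0.334238)·a + (-0.942489)·b = -0.1199
new amp(|1⟩) = (0.942489)·a + (0.334238)·b = 0.9928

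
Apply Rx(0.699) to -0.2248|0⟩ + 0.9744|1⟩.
(-0.2112 - 0.3337i)|0⟩ + (0.9155 + 0.07698i)|1⟩

Rx(0.699) = [[cos(θ/2), −i·sin(θ/2)], [−i·sin(θ/2), cos(θ/2)]]; θ = 0.699, cos(θ/2) ≈ 0.939544, sin(θ/2) ≈ 0.342428.
With a = amp(|0⟩) = -0.2248 and b = amp(|1⟩) = 0.9744:
new amp(|0⟩) = (0.939544)·a + (-0.342428i)·b = (-0.2112 - 0.3337i)
new amp(|1⟩) = (-0.342428i)·a + (0.939544)·b = (0.9155 + 0.07698i)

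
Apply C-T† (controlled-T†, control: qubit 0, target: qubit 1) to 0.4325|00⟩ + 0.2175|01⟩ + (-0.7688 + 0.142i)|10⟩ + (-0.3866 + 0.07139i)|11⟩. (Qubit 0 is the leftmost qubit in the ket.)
0.4325|00⟩ + 0.2175|01⟩ + (-0.7688 + 0.142i)|10⟩ + (-0.2229 + 0.3238i)|11⟩

C-T† leaves the control-|0⟩ kets |00⟩, |01⟩ unchanged and applies T† to qubit 1 on the control-|1⟩ pair (|10⟩, |11⟩).
T† = [[1, 0], [0, (1/√2 - (1/√2)i)]].
With a = amp(|10⟩) = (-0.7688 + 0.142i) and b = amp(|11⟩) = (-0.3866 + 0.07139i):
new amp(|10⟩) = (1)·a = (-0.7688 + 0.142i)
new amp(|11⟩) = (1/√2 - (1/√2)i)·b = (-0.2229 + 0.3238i)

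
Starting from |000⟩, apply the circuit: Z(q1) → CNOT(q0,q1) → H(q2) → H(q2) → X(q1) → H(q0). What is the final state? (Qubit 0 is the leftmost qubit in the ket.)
1/√2|010⟩ + 1/√2|110⟩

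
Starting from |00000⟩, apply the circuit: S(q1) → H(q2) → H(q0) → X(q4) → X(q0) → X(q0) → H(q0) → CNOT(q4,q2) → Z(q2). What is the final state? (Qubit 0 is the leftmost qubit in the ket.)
1/√2|00001⟩ - 1/√2|00101⟩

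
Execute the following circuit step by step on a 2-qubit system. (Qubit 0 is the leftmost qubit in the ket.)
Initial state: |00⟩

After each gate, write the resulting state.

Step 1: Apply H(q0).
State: 1/√2|00⟩ + 1/√2|10⟩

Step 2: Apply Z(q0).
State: 1/√2|00⟩ - 1/√2|10⟩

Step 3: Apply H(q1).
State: 1/2|00⟩ + 1/2|01⟩ - 1/2|10⟩ - 1/2|11⟩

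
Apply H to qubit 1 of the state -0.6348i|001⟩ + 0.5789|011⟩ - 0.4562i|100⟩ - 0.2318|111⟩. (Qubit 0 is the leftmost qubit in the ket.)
(0.4093 - 0.4489i)|001⟩ + (-0.4093 - 0.4489i)|011⟩ - 0.3226i|100⟩ - 0.1639|101⟩ - 0.3226i|110⟩ + 0.1639|111⟩

H on qubit 1 mixes each pair of kets that differ only in qubit 1: amplitudes (a, b) of (|…0…⟩, |…1…⟩) become ((a + b)/√2, (a − b)/√2). Kets absent from the input have amplitude 0.
(|001⟩, |011⟩): (a, b) = (-0.6348i, 0.5789) → ((0.4093 - 0.4489i), (-0.4093 - 0.4489i))
(|100⟩, |110⟩): (a, b) = (-0.4562i, 0) → (-0.3226i, -0.3226i)
(|101⟩, |111⟩): (a, b) = (0, -0.2318) → (-0.1639, 0.1639)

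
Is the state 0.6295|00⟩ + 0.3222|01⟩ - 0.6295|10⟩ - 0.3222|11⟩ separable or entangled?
Separable

Writing the state as a|00⟩ + b|01⟩ + c|10⟩ + d|11⟩, it is a product state iff ad − bc = 0.
Here (a, b, c, d) = (0.6295, 0.3222, -0.6295, -0.3222): ad − bc = (0.6295)(-0.3222) − (0.3222)(-0.6295) = 0, so the state is separable.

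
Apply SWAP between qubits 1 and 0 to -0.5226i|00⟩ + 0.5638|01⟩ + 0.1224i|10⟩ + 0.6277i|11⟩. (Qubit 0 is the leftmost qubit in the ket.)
-0.5226i|00⟩ + 0.1224i|01⟩ + 0.5638|10⟩ + 0.6277i|11⟩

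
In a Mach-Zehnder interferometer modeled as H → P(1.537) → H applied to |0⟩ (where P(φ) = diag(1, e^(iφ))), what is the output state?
(0.5169 + 0.4997i)|0⟩ + (0.4831 - 0.4997i)|1⟩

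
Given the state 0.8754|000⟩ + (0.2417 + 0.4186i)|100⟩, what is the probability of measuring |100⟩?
0.2336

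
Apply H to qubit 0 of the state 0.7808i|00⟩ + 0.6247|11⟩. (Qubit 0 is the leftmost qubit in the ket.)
0.5521i|00⟩ + 0.4417|01⟩ + 0.5521i|10⟩ - 0.4417|11⟩

H on qubit 0 mixes each pair of kets that differ only in qubit 0: amplitudes (a, b) of (|…0…⟩, |…1…⟩) become ((a + b)/√2, (a − b)/√2). Kets absent from the input have amplitude 0.
(|00⟩, |10⟩): (a, b) = (0.7808i, 0) → (0.5521i, 0.5521i)
(|01⟩, |11⟩): (a, b) = (0, 0.6247) → (0.4417, -0.4417)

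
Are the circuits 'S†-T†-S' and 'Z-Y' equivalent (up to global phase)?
No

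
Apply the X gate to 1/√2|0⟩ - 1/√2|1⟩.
-1/√2|0⟩ + 1/√2|1⟩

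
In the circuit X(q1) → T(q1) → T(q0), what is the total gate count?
3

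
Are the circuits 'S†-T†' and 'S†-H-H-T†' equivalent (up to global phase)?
Yes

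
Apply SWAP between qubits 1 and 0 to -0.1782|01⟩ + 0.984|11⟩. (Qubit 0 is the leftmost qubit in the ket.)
-0.1782|10⟩ + 0.984|11⟩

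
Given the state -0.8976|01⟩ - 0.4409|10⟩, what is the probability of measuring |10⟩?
0.1944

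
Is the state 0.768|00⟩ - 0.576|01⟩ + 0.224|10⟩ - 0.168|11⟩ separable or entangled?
Separable

Writing the state as a|00⟩ + b|01⟩ + c|10⟩ + d|11⟩, it is a product state iff ad − bc = 0.
Here (a, b, c, d) = (0.768, -0.576, 0.224, -0.168): ad − bc = (0.768)(-0.168) − (-0.576)(0.224) = 0, so the state is separable.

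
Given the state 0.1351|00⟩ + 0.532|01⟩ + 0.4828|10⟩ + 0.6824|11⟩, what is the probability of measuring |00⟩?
0.01825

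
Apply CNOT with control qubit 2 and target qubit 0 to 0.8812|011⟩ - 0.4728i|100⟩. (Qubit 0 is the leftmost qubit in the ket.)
-0.4728i|100⟩ + 0.8812|111⟩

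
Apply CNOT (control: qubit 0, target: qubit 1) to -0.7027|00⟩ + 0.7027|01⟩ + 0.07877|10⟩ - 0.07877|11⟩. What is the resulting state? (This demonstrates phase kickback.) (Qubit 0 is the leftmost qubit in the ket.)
-0.7027|00⟩ + 0.7027|01⟩ - 0.07877|10⟩ + 0.07877|11⟩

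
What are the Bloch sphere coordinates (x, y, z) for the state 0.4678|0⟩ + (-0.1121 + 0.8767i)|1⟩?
(-0.1049, 0.8202, -0.5623)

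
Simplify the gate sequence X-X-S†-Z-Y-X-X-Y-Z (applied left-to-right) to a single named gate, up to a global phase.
S†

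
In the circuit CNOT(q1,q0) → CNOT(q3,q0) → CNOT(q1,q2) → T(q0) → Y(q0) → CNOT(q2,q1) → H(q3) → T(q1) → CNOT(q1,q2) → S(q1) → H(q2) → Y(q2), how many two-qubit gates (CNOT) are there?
5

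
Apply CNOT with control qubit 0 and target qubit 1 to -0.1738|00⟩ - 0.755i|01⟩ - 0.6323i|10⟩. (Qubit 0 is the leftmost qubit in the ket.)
-0.1738|00⟩ - 0.755i|01⟩ - 0.6323i|11⟩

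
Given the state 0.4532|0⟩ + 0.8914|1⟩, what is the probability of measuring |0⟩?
0.2054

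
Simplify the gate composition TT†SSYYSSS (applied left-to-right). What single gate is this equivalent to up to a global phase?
S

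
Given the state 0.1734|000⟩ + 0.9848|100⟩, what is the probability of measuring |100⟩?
0.9698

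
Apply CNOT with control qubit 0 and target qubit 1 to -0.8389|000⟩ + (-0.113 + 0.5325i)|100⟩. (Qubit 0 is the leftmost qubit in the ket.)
-0.8389|000⟩ + (-0.113 + 0.5325i)|110⟩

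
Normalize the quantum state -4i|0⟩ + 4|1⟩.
-(1/√2)i|0⟩ + 1/√2|1⟩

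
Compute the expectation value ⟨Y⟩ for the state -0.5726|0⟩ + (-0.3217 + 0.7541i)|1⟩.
-0.8636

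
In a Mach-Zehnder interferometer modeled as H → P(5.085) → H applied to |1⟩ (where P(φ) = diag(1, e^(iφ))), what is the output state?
(0.318 + 0.4657i)|0⟩ + (0.682 - 0.4657i)|1⟩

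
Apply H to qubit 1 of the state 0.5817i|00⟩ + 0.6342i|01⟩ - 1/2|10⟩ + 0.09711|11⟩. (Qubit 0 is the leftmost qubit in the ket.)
0.8598i|00⟩ - 0.03712i|01⟩ - 0.2849|10⟩ - 0.4222|11⟩

H on qubit 1 mixes each pair of kets that differ only in qubit 1: amplitudes (a, b) of (|…0…⟩, |…1…⟩) become ((a + b)/√2, (a − b)/√2). Kets absent from the input have amplitude 0.
(|00⟩, |01⟩): (a, b) = (0.5817i, 0.6342i) → (0.8598i, -0.03712i)
(|10⟩, |11⟩): (a, b) = (-1/2, 0.09711) → (-0.2849, -0.4222)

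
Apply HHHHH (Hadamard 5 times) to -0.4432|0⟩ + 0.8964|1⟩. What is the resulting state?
0.3205|0⟩ - 0.9472|1⟩

H² = I, so H^5 = H: a single Hadamard. With (a, b) = (-0.4432, 0.8964), H gives ((a + b)/√2, (a − b)/√2) = (0.3205, -0.9472).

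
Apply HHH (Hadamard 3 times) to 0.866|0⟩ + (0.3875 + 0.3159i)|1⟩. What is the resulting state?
(0.8864 + 0.2234i)|0⟩ + (0.3384 - 0.2234i)|1⟩

H² = I, so H^3 = H: a single Hadamard. With (a, b) = (0.866, (0.3875 + 0.3159i)), H gives ((a + b)/√2, (a − b)/√2) = ((0.8864 + 0.2234i), (0.3384 - 0.2234i)).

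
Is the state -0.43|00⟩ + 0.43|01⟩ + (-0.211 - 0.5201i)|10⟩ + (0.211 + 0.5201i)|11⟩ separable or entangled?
Separable

Writing the state as a|00⟩ + b|01⟩ + c|10⟩ + d|11⟩, it is a product state iff ad − bc = 0.
Here (a, b, c, d) = (-0.43, 0.43, (-0.211 - 0.5201i), (0.211 + 0.5201i)): ad − bc = (-0.43)(0.211 + 0.5201i) − (0.43)(-0.211 - 0.5201i) = 0, so the state is separable.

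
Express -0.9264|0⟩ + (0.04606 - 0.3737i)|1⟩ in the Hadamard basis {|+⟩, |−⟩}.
(-0.6225 - 0.2642i)|+⟩ + (-0.6876 + 0.2642i)|−⟩

With |ψ⟩ = α|0⟩ + β|1⟩, the Hadamard-basis coefficients are ⟨+|ψ⟩ = (α + β)/√2 and ⟨−|ψ⟩ = (α − β)/√2.
Here α = -0.9264, β = (0.04606 - 0.3737i): (α + β)/√2 = (-0.6225 - 0.2642i), (α − β)/√2 = (-0.6876 + 0.2642i).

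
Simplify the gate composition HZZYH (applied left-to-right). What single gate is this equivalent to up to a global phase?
Y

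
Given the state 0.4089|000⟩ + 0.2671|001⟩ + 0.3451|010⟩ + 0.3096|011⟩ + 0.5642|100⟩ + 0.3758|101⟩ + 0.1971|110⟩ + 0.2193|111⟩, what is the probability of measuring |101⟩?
0.1412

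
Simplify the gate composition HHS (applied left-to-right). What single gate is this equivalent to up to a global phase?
S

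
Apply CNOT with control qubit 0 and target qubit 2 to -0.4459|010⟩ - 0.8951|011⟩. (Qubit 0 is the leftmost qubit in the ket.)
-0.4459|010⟩ - 0.8951|011⟩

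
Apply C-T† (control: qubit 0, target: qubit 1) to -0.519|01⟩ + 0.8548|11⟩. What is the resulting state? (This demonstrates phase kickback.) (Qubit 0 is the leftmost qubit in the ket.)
-0.519|01⟩ + (0.6044 - 0.6044i)|11⟩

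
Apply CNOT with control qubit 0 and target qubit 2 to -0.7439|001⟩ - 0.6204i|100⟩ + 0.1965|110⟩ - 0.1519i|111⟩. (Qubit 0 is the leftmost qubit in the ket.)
-0.7439|001⟩ - 0.6204i|101⟩ - 0.1519i|110⟩ + 0.1965|111⟩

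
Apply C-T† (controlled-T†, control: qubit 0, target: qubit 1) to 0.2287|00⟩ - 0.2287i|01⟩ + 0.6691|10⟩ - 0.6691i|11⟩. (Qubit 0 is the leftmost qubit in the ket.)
0.2287|00⟩ - 0.2287i|01⟩ + 0.6691|10⟩ + (-0.4731 - 0.4731i)|11⟩

C-T† leaves the control-|0⟩ kets |00⟩, |01⟩ unchanged and applies T† to qubit 1 on the control-|1⟩ pair (|10⟩, |11⟩).
T† = [[1, 0], [0, (1/√2 - (1/√2)i)]].
With a = amp(|10⟩) = 0.6691 and b = amp(|11⟩) = -0.6691i:
new amp(|10⟩) = (1)·a = 0.6691
new amp(|11⟩) = (1/√2 - (1/√2)i)·b = (-0.4731 - 0.4731i)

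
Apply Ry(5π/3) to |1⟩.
-1/2|0⟩ - 0.866|1⟩

Ry(5π/3) = [[cos(θ/2), −sin(θ/2)], [sin(θ/2), cos(θ/2)]]; θ = 5π/3, cos(θ/2) ≈ -0.866025, sin(θ/2) ≈ 0.5.
With a = amp(|0⟩) = 0 and b = amp(|1⟩) = 1:
new amp(|0⟩) = (-0.866025)·a + (-0.5)·b = -1/2
new amp(|1⟩) = (0.5)·a + (-0.866025)·b = -0.866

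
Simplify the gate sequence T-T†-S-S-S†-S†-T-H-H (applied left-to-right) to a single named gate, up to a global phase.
T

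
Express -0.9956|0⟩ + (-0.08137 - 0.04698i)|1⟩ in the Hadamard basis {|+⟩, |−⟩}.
(-0.7615 - 0.03322i)|+⟩ + (-0.6465 + 0.03322i)|−⟩

With |ψ⟩ = α|0⟩ + β|1⟩, the Hadamard-basis coefficients are ⟨+|ψ⟩ = (α + β)/√2 and ⟨−|ψ⟩ = (α − β)/√2.
Here α = -0.9956, β = (-0.08137 - 0.04698i): (α + β)/√2 = (-0.7615 - 0.03322i), (α − β)/√2 = (-0.6465 + 0.03322i).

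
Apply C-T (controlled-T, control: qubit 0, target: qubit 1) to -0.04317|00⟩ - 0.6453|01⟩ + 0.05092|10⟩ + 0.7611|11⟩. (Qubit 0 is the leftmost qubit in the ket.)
-0.04317|00⟩ - 0.6453|01⟩ + 0.05092|10⟩ + (0.5382 + 0.5382i)|11⟩

C-T leaves the control-|0⟩ kets |00⟩, |01⟩ unchanged and applies T to qubit 1 on the control-|1⟩ pair (|10⟩, |11⟩).
T = [[1, 0], [0, (1/√2 + (1/√2)i)]].
With a = amp(|10⟩) = 0.05092 and b = amp(|11⟩) = 0.7611:
new amp(|10⟩) = (1)·a = 0.05092
new amp(|11⟩) = (1/√2 + (1/√2)i)·b = (0.5382 + 0.5382i)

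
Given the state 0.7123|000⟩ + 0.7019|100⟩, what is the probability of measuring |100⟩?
0.4927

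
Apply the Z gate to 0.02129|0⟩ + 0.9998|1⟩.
0.02129|0⟩ - 0.9998|1⟩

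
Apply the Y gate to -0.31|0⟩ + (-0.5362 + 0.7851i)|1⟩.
(0.7851 + 0.5362i)|0⟩ - 0.31i|1⟩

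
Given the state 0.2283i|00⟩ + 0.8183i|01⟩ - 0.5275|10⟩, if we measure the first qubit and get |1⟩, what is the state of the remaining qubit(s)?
-|0⟩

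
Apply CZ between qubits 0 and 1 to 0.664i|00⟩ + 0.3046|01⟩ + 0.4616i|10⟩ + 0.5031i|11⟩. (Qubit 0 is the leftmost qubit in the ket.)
0.664i|00⟩ + 0.3046|01⟩ + 0.4616i|10⟩ - 0.5031i|11⟩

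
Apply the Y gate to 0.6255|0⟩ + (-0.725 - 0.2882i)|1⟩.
(-0.2882 + 0.725i)|0⟩ + 0.6255i|1⟩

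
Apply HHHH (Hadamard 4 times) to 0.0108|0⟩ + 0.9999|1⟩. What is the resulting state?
0.0108|0⟩ + 0.9999|1⟩

H² = I, so an even number of Hadamards cancels: H^4 = I and the state is unchanged.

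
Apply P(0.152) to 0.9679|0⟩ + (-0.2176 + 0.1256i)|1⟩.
0.9679|0⟩ + (-0.2341 + 0.0912i)|1⟩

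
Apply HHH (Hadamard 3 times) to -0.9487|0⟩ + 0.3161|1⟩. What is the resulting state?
-0.4473|0⟩ - 0.8943|1⟩

H² = I, so H^3 = H: a single Hadamard. With (a, b) = (-0.9487, 0.3161), H gives ((a + b)/√2, (a − b)/√2) = (-0.4473, -0.8943).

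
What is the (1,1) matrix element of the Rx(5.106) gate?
-0.8317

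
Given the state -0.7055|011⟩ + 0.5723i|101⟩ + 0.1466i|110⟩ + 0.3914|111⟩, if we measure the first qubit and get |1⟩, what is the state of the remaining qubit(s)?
0.8076i|01⟩ + 0.2069i|10⟩ + 0.5523|11⟩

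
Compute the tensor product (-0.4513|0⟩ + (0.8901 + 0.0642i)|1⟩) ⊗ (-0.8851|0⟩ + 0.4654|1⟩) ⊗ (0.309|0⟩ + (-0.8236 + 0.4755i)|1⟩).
0.1234|000⟩ + (-0.329 + 0.1899i)|001⟩ - 0.0649|010⟩ + (0.173 - 0.09987i)|011⟩ + (-0.2434 - 0.01756i)|100⟩ + (0.6759 - 0.3278i)|101⟩ + (0.128 + 0.009233i)|110⟩ + (-0.3554 + 0.1724i)|111⟩

amp(|b₁b₂…⟩) = product of the factor amplitudes for bits b₁, b₂, …; only kets whose every factor amplitude is nonzero survive.
|000⟩: (-0.4513)(-0.8851)(0.309) = 0.1234
|001⟩: (-0.4513)(-0.8851)(-0.8236 + 0.4755i) = (-0.329 + 0.1899i)
|010⟩: (-0.4513)(0.4654)(0.309) = -0.0649
|011⟩: (-0.4513)(0.4654)(-0.8236 + 0.4755i) = (0.173 - 0.09987i)
|100⟩: (0.8901 + 0.0642i)(-0.8851)(0.309) = (-0.2434 - 0.01756i)
|101⟩: (0.8901 + 0.0642i)(-0.8851)(-0.8236 + 0.4755i) = (0.6759 - 0.3278i)
|110⟩: (0.8901 + 0.0642i)(0.4654)(0.309) = (0.128 + 0.009233i)
|111⟩: (0.8901 + 0.0642i)(0.4654)(-0.8236 + 0.4755i) = (-0.3554 + 0.1724i)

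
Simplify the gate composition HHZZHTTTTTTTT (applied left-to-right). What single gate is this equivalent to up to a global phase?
H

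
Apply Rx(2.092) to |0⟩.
0.501|0⟩ - 0.8654i|1⟩

Rx(2.092) = [[cos(θ/2), −i·sin(θ/2)], [−i·sin(θ/2), cos(θ/2)]]; θ = 2.092, cos(θ/2) ≈ 0.501037, sin(θ/2) ≈ 0.865426.
With a = amp(|0⟩) = 1 and b = amp(|1⟩) = 0:
new amp(|0⟩) = (0.501037)·a + (-0.865426i)·b = 0.501
new amp(|1⟩) = (-0.865426i)·a + (0.501037)·b = -0.8654i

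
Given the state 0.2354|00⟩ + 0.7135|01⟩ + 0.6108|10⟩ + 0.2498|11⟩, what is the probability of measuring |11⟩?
0.0624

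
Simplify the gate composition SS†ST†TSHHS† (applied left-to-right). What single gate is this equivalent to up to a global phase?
S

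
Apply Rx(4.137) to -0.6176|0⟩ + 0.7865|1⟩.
(0.2948 - 0.6911i)|0⟩ + (-0.3755 + 0.5427i)|1⟩

Rx(4.137) = [[cos(θ/2), −i·sin(θ/2)], [−i·sin(θ/2), cos(θ/2)]]; θ = 4.137, cos(θ/2) ≈ -0.477409, sin(θ/2) ≈ 0.878681.
With a = amp(|0⟩) = -0.6176 and b = amp(|1⟩) = 0.7865:
new amp(|0⟩) = (-0.477409)·a + (-0.878681i)·b = (0.2948 - 0.6911i)
new amp(|1⟩) = (-0.878681i)·a + (-0.477409)·b = (-0.3755 + 0.5427i)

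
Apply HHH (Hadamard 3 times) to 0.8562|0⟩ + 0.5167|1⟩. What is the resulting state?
0.9708|0⟩ + 0.2401|1⟩

H² = I, so H^3 = H: a single Hadamard. With (a, b) = (0.8562, 0.5167), H gives ((a + b)/√2, (a − b)/√2) = (0.9708, 0.2401).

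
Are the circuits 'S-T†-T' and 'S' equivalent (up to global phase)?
Yes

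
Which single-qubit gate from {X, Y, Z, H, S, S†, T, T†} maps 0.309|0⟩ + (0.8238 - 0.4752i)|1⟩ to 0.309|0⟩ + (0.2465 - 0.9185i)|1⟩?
T†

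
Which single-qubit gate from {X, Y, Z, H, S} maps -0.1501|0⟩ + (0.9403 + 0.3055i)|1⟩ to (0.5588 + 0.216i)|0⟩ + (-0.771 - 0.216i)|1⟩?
H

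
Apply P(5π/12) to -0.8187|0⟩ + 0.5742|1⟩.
-0.8187|0⟩ + (0.1486 + 0.5546i)|1⟩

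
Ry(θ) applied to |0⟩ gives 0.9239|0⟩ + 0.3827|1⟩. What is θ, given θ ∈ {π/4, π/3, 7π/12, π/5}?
π/4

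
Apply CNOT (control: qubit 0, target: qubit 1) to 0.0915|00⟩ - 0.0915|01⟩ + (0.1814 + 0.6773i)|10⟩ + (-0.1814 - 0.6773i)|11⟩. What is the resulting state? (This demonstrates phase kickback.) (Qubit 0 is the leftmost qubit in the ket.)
0.0915|00⟩ - 0.0915|01⟩ + (-0.1814 - 0.6773i)|10⟩ + (0.1814 + 0.6773i)|11⟩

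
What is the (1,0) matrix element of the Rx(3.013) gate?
-0.9979i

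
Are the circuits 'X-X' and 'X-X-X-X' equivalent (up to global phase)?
Yes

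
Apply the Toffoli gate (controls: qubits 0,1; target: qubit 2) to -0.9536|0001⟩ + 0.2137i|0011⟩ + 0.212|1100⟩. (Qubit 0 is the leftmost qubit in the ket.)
-0.9536|0001⟩ + 0.2137i|0011⟩ + 0.212|1110⟩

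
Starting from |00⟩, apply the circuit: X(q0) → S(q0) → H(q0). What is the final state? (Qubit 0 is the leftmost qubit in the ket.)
(1/√2)i|00⟩ - (1/√2)i|10⟩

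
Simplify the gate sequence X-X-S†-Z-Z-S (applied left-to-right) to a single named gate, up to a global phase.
I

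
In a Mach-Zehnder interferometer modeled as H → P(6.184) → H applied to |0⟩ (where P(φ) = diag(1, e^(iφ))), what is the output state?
(0.9975 - 0.04951i)|0⟩ + (0.002457 + 0.04951i)|1⟩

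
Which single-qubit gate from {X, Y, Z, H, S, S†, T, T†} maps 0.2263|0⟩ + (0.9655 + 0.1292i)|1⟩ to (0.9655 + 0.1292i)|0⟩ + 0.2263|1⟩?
X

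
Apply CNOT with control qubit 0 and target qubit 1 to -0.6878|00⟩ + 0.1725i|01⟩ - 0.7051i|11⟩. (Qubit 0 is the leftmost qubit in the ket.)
-0.6878|00⟩ + 0.1725i|01⟩ - 0.7051i|10⟩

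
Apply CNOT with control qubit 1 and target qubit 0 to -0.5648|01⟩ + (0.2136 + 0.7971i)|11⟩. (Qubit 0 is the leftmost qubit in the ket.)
(0.2136 + 0.7971i)|01⟩ - 0.5648|11⟩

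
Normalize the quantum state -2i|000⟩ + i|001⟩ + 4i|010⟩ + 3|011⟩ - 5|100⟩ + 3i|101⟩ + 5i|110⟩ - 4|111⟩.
-0.1952i|000⟩ + 0.09759i|001⟩ + 0.3904i|010⟩ + 0.2928|011⟩ - 0.488|100⟩ + 0.2928i|101⟩ + 0.488i|110⟩ - 0.3904|111⟩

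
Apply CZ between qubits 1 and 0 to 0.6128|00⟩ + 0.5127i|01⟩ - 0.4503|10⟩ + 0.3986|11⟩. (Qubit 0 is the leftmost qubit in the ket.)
0.6128|00⟩ + 0.5127i|01⟩ - 0.4503|10⟩ - 0.3986|11⟩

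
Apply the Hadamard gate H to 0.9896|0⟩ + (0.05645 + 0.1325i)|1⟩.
(0.7397 + 0.09369i)|0⟩ + (0.6598 - 0.09369i)|1⟩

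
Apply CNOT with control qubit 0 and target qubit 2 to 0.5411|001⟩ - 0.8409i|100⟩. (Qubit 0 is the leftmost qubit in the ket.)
0.5411|001⟩ - 0.8409i|101⟩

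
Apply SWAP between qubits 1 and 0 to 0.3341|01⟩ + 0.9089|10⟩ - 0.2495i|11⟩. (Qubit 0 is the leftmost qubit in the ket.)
0.9089|01⟩ + 0.3341|10⟩ - 0.2495i|11⟩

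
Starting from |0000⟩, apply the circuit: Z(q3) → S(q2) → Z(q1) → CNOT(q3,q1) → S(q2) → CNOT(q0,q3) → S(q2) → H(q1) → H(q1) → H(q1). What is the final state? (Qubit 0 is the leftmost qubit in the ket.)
1/√2|0000⟩ + 1/√2|0100⟩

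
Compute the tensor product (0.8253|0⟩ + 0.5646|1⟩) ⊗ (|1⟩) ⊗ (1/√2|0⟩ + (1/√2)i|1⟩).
0.5836|010⟩ + 0.5836i|011⟩ + 0.3992|110⟩ + 0.3992i|111⟩

amp(|b₁b₂…⟩) = product of the factor amplitudes for bits b₁, b₂, …; only kets whose every factor amplitude is nonzero survive.
|010⟩: (0.8253)(1)(1/√2) = 0.5836
|011⟩: (0.8253)(1)((1/√2)i) = 0.5836i
|110⟩: (0.5646)(1)(1/√2) = 0.3992
|111⟩: (0.5646)(1)((1/√2)i) = 0.3992i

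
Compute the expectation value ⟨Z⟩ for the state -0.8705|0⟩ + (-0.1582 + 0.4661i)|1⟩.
0.5155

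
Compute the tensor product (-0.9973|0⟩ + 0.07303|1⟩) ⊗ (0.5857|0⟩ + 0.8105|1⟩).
-0.5841|00⟩ - 0.8083|01⟩ + 0.04277|10⟩ + 0.05919|11⟩

amp(|b₁b₂…⟩) = product of the factor amplitudes for bits b₁, b₂, …; only kets whose every factor amplitude is nonzero survive.
|00⟩: (-0.9973)(0.5857) = -0.5841
|01⟩: (-0.9973)(0.8105) = -0.8083
|10⟩: (0.07303)(0.5857) = 0.04277
|11⟩: (0.07303)(0.8105) = 0.05919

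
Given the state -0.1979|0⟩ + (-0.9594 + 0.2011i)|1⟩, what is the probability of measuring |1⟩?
0.9609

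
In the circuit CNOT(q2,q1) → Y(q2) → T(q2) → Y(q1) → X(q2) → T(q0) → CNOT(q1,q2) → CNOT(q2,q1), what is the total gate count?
8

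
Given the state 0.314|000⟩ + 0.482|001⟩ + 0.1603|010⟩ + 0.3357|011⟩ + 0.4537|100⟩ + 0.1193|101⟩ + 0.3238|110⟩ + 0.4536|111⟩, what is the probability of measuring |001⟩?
0.2323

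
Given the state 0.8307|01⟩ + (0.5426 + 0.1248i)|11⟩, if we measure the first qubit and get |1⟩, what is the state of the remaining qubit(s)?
(0.9746 + 0.2242i)|1⟩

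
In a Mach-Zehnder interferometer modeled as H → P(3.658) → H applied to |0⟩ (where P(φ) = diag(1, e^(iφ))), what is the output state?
(0.0652 - 0.2469i)|0⟩ + (0.9348 + 0.2469i)|1⟩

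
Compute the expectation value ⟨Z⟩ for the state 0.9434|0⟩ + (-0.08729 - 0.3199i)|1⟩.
0.78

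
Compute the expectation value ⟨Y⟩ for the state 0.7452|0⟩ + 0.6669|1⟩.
0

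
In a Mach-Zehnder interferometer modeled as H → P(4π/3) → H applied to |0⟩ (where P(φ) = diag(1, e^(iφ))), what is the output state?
(0.25 - 0.433i)|0⟩ + (0.75 + 0.433i)|1⟩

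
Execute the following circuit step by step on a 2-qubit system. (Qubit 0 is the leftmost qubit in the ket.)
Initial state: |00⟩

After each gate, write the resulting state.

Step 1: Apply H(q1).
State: 1/√2|00⟩ + 1/√2|01⟩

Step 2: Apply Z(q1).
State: 1/√2|00⟩ - 1/√2|01⟩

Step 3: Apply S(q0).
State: 1/√2|00⟩ - 1/√2|01⟩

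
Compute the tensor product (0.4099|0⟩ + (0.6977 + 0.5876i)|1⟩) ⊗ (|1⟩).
0.4099|01⟩ + (0.6977 + 0.5876i)|11⟩

amp(|b₁b₂…⟩) = product of the factor amplitudes for bits b₁, b₂, …; only kets whose every factor amplitude is nonzero survive.
|01⟩: (0.4099)(1) = 0.4099
|11⟩: (0.6977 + 0.5876i)(1) = (0.6977 + 0.5876i)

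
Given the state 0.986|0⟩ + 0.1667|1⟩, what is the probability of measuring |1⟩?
0.02779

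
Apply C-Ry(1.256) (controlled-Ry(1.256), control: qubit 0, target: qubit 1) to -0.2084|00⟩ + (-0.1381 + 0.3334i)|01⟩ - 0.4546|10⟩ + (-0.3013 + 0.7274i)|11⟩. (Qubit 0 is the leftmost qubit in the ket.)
-0.2084|00⟩ + (-0.1381 + 0.3334i)|01⟩ + (-0.1908 - 0.4274i)|10⟩ + (-0.5109 + 0.5886i)|11⟩

C-Ry(1.256) leaves the control-|0⟩ kets |00⟩, |01⟩ unchanged and applies Ry(1.256) to qubit 1 on the control-|1⟩ pair (|10⟩, |11⟩).
Ry(1.256) = [[cos(θ/2), −sin(θ/2)], [sin(θ/2), cos(θ/2)]]; θ = 1.256, cos(θ/2) ≈ 0.809204, sin(θ/2) ≈ 0.587528.
With a = amp(|10⟩) = -0.4546 and b = amp(|11⟩) = (-0.3013 + 0.7274i):
new amp(|10⟩) = (0.809204)·a + (-0.587528)·b = (-0.1908 - 0.4274i)
new amp(|11⟩) = (0.587528)·a + (0.809204)·b = (-0.5109 + 0.5886i)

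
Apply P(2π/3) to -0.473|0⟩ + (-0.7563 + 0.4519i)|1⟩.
-0.473|0⟩ + (-0.01321 - 0.8809i)|1⟩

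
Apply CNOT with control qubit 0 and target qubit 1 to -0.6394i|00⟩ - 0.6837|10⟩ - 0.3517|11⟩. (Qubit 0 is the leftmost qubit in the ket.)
-0.6394i|00⟩ - 0.3517|10⟩ - 0.6837|11⟩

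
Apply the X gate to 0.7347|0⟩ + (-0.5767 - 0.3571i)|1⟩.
(-0.5767 - 0.3571i)|0⟩ + 0.7347|1⟩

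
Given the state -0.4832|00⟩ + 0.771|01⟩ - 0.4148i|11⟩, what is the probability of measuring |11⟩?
0.1721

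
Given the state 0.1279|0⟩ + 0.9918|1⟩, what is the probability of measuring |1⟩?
0.9837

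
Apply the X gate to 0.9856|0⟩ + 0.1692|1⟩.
0.1692|0⟩ + 0.9856|1⟩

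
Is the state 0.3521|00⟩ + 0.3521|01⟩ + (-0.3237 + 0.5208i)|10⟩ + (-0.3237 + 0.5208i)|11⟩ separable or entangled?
Separable

Writing the state as a|00⟩ + b|01⟩ + c|10⟩ + d|11⟩, it is a product state iff ad − bc = 0.
Here (a, b, c, d) = (0.3521, 0.3521, (-0.3237 + 0.5208i), (-0.3237 + 0.5208i)): ad − bc = (0.3521)(-0.3237 + 0.5208i) − (0.3521)(-0.3237 + 0.5208i) = 0, so the state is separable.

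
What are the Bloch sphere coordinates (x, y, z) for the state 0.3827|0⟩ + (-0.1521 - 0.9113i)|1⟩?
(-0.1164, -0.6975, -0.7071)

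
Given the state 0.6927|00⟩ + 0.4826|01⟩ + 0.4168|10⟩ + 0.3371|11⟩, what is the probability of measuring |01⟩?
0.2329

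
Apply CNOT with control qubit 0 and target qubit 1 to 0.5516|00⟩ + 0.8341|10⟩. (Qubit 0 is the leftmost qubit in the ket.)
0.5516|00⟩ + 0.8341|11⟩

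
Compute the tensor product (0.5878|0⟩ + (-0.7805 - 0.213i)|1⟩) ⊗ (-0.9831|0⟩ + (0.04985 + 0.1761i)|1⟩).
-0.5779|00⟩ + (0.0293 + 0.1035i)|01⟩ + (0.7673 + 0.2094i)|10⟩ + (-0.001399 - 0.1481i)|11⟩

amp(|b₁b₂…⟩) = product of the factor amplitudes for bits b₁, b₂, …; only kets whose every factor amplitude is nonzero survive.
|00⟩: (0.5878)(-0.9831) = -0.5779
|01⟩: (0.5878)(0.04985 + 0.1761i) = (0.0293 + 0.1035i)
|10⟩: (-0.7805 - 0.213i)(-0.9831) = (0.7673 + 0.2094i)
|11⟩: (-0.7805 - 0.213i)(0.04985 + 0.1761i) = (-0.001399 - 0.1481i)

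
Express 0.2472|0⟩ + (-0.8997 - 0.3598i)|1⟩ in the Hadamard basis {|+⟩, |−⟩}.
(-0.4614 - 0.2544i)|+⟩ + (0.811 + 0.2544i)|−⟩

With |ψ⟩ = α|0⟩ + β|1⟩, the Hadamard-basis coefficients are ⟨+|ψ⟩ = (α + β)/√2 and ⟨−|ψ⟩ = (α − β)/√2.
Here α = 0.2472, β = (-0.8997 - 0.3598i): (α + β)/√2 = (-0.4614 - 0.2544i), (α − β)/√2 = (0.811 + 0.2544i).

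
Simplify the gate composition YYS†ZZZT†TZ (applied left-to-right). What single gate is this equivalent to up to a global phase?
S†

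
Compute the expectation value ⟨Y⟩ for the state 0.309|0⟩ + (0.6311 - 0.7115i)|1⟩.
-0.4397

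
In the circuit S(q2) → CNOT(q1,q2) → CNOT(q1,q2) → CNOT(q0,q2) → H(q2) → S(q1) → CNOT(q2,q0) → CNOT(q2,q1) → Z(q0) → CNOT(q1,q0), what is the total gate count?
10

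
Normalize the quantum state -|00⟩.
-|00⟩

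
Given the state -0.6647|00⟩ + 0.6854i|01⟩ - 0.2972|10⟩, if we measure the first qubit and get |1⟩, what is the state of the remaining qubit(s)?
-|0⟩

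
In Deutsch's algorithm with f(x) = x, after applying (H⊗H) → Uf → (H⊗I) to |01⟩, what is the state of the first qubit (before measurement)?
|1⟩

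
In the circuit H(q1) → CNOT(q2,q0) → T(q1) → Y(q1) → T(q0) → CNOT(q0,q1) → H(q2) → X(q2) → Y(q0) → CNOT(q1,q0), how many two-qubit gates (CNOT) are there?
3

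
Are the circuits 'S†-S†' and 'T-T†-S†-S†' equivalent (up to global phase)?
Yes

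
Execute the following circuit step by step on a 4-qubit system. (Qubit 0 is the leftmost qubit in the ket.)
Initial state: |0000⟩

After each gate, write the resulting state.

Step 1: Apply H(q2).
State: 1/√2|0000⟩ + 1/√2|0010⟩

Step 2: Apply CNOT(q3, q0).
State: 1/√2|0000⟩ + 1/√2|0010⟩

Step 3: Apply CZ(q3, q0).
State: 1/√2|0000⟩ + 1/√2|0010⟩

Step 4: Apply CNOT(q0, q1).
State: 1/√2|0000⟩ + 1/√2|0010⟩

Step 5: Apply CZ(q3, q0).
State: 1/√2|0000⟩ + 1/√2|0010⟩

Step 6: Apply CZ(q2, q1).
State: 1/√2|0000⟩ + 1/√2|0010⟩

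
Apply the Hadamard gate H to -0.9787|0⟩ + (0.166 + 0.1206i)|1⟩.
(-0.5747 + 0.08528i)|0⟩ + (-0.8094 - 0.08528i)|1⟩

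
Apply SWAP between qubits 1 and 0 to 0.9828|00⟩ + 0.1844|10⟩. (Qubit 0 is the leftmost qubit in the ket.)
0.9828|00⟩ + 0.1844|01⟩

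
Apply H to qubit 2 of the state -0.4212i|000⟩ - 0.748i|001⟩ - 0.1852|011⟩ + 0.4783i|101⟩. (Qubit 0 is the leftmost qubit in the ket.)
-0.8267i|000⟩ + 0.2311i|001⟩ - 0.131|010⟩ + 0.131|011⟩ + 0.3382i|100⟩ - 0.3382i|101⟩

H on qubit 2 mixes each pair of kets that differ only in qubit 2: amplitudes (a, b) of (|…0…⟩, |…1…⟩) become ((a + b)/√2, (a − b)/√2). Kets absent from the input have amplitude 0.
(|000⟩, |001⟩): (a, b) = (-0.4212i, -0.748i) → (-0.8267i, 0.2311i)
(|010⟩, |011⟩): (a, b) = (0, -0.1852) → (-0.131, 0.131)
(|100⟩, |101⟩): (a, b) = (0, 0.4783i) → (0.3382i, -0.3382i)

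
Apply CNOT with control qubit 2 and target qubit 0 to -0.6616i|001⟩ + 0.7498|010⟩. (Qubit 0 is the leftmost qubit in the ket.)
0.7498|010⟩ - 0.6616i|101⟩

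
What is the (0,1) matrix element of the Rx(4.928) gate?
-0.6269i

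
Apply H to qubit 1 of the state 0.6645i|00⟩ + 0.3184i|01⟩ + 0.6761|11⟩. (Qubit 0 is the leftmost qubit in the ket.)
0.695i|00⟩ + 0.2447i|01⟩ + 0.4781|10⟩ - 0.4781|11⟩

H on qubit 1 mixes each pair of kets that differ only in qubit 1: amplitudes (a, b) of (|…0…⟩, |…1…⟩) become ((a + b)/√2, (a − b)/√2). Kets absent from the input have amplitude 0.
(|00⟩, |01⟩): (a, b) = (0.6645i, 0.3184i) → (0.695i, 0.2447i)
(|10⟩, |11⟩): (a, b) = (0, 0.6761) → (0.4781, -0.4781)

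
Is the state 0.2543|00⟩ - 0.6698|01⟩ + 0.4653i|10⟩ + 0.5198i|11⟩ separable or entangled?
Entangled

Writing the state as a|00⟩ + b|01⟩ + c|10⟩ + d|11⟩, it is a product state iff ad − bc = 0.
Here (a, b, c, d) = (0.2543, -0.6698, 0.4653i, 0.5198i): ad − bc = (0.2543)(0.5198i) − (-0.6698)(0.4653i) = 0.4438i ≠ 0, so the state is entangled.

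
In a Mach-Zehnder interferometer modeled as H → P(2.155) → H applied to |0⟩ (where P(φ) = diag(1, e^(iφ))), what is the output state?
(0.2242 + 0.4171i)|0⟩ + (0.7758 - 0.4171i)|1⟩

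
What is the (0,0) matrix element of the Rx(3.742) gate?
-0.2957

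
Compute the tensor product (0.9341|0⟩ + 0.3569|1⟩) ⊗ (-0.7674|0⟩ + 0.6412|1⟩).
-0.7168|00⟩ + 0.5989|01⟩ - 0.2739|10⟩ + 0.2288|11⟩

amp(|b₁b₂…⟩) = product of the factor amplitudes for bits b₁, b₂, …; only kets whose every factor amplitude is nonzero survive.
|00⟩: (0.9341)(-0.7674) = -0.7168
|01⟩: (0.9341)(0.6412) = 0.5989
|10⟩: (0.3569)(-0.7674) = -0.2739
|11⟩: (0.3569)(0.6412) = 0.2288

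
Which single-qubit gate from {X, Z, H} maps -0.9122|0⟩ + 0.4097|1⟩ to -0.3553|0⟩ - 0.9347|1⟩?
H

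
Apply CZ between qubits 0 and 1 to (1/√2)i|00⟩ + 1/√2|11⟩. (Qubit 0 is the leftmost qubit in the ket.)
(1/√2)i|00⟩ - 1/√2|11⟩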